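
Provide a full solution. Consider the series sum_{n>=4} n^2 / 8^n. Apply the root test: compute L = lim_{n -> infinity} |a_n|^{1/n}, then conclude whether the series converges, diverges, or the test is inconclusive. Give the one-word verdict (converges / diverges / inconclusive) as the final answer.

Let a_n denote the general term. Form |a_n|^(1/n) and simplify:
|a_n|^(1/n) = n^(2/n)/8
Take the limit as n -> infinity: L = 1/8.
Since L = 1/8 < 1, the root test implies convergence.

converges


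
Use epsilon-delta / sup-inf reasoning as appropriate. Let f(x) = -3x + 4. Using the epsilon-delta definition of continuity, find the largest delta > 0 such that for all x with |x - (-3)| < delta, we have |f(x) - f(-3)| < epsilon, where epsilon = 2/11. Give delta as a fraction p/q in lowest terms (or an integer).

We compute f(-3) = -3*(-3) + 4 = 13.
|f(x) - f(-3)| = |-3x + 4 - (13)| = |-3(x - (-3))| = 3|x - (-3)|.
We need 3|x - (-3)| < 2/11, i.e. |x - (-3)| < 2/11 / 3 = 2/33.
So any delta <= 2/33 works. Conversely, if delta > 2/33, then x = -3 + 2/33 satisfies |x - (-3)| = 2/33 < delta but |f(x) - f(-3)| = 3 * 2/33 = 2/11, which is not < 2/11; so no larger delta works.
Hence the largest such delta is 2/33.

2/33


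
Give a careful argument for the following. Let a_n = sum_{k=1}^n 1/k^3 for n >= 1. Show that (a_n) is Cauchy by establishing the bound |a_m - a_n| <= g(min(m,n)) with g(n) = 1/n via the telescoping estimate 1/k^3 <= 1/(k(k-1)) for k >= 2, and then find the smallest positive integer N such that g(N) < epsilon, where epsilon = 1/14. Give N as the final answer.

For m > n >= 1: |a_m - a_n| = sum_{k=n+1}^m 1/k^3.
Use 1/k^3 <= 1/(k(k-1)) = 1/(k-1) - 1/k for k >= 2 (which holds since k^3 >= k^2 >= k(k-1) for k >= 2):
sum_{k=n+1}^m 1/k^3 <= sum_{k=n+1}^m (1/(k-1) - 1/k) = 1/n - 1/m <= 1/n.
By symmetry the same bound holds with n,m swapped, so |a_m - a_n| <= 1/min(m,n) = g(min(m,n)). Since g(n) -> 0, (a_n) is Cauchy.
Now solve g(N) < 1/14: 1/N < 1/14 <=> N > 1/(1/14) = 14.
The smallest integer strictly greater than 14 is N = 15.
Check: g(15) = 1/15 < 1/14; g(14) = 1/14 >= 1/14. So N = 15.

15


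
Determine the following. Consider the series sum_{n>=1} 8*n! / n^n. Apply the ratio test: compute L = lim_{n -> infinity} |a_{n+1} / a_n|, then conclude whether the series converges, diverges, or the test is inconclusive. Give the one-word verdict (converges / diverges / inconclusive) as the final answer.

Let a_n denote the general term. Form the ratio a_{n+1}/a_n and simplify:
a_{n+1}/a_n = (n/(n + 1))^n
Take the limit as n -> infinity: L = exp(-1).
Since L = exp(-1) < 1, the ratio test implies the series converges.

converges


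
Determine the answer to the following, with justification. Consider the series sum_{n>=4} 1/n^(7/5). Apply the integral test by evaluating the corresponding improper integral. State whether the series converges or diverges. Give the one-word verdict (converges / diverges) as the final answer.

Let f(x) = x^(-7/5). Then f is positive, continuous, and decreasing on [4, infinity), so the integral test applies.
Compute the improper integral int_{4}^infinity f(x) dx:
  antiderivative F(x) = -5/(2*x^(2/5)).
  As x -> infinity, F(x) -> 0 (since p = 7/5 > 1).
  So int = F(infinity) - F(4) = 0 - (-5*2^(1/5)/4) = 5*2^(1/5)/4.
  Finite, so by the integral test, the series converges.

converges


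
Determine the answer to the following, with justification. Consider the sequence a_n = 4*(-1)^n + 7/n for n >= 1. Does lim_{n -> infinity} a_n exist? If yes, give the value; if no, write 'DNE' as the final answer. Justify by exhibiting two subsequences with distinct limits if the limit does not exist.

Examine the behaviour of a_n along subsequences.
a_{2k} = 4 + 7/(2k) -> 4. a_{2k+1} = -4 + 7/(2k+1) -> -4.
Since these two subsequential limits are 4 and -4, distinct, the full sequence cannot converge (a convergent sequence has all subsequences tending to the same limit). So lim a_n does not exist.

DNE


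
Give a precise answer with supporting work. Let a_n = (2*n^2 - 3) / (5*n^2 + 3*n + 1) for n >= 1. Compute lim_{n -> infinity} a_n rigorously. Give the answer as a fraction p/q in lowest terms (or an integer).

Divide numerator and denominator by n^2, the highest power:
numerator / n^2 = 2 - 3/n^2
denominator / n^2 = 5 + 3/n + n^(-2)
As n -> infinity, all terms of the form c/n^k (k >= 1) tend to 0.
So numerator / n^2 -> 2 and denominator / n^2 -> 5.
Therefore lim a_n = 2/5.

2/5


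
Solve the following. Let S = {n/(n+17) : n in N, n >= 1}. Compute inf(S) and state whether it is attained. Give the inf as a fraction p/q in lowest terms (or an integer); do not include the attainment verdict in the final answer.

Analysis:
- Values: 1/18, 2/19, 3/20, 4/21, ... strictly increasing.
- Minimum is 1/18 (n=1); inf = 1/18 (attained).
- n/(n+17) = 1 - 17/(n+17) -> 1 from below as n -> infinity, and never equals 1.
- So sup = 1 (not attained).
Conclusion: inf(S) = 1/18, attained in S.

1/18


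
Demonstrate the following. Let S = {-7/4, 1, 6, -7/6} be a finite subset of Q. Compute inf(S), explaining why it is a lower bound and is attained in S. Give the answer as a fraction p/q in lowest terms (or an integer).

S is finite, so inf(S) = min(S).
Sorted increasing:
-7/4, -7/6, 1, 6
The extremum is -7/4.
For every x in S, x >= -7/4. And -7/4 is in S, so it is attained.
Therefore inf(S) = -7/4.

-7/4


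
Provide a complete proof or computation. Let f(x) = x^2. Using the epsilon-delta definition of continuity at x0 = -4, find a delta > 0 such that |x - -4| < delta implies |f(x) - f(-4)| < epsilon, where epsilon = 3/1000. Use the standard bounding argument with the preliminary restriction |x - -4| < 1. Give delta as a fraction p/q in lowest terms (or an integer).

Factor: |x^2 - (-4)^2| = |x - -4| * |x + -4|.
Impose |x - -4| < 1 first. Then |x + -4| = |(x - -4) + 2*(-4)| <= |x - -4| + 2*|-4| < 1 + 8 = 9.
So |x^2 - (-4)^2| < delta * 9.
We need delta * 9 <= 3/1000, i.e. delta <= 3/1000/9 = 1/3000.
Since 1/3000 < 1, this is tighter than 1; take delta = 1/3000.
So delta = 1/3000 works.

1/3000


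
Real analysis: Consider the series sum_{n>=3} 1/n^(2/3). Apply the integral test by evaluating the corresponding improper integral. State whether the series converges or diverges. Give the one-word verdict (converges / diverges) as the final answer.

Let f(x) = x^(-2/3). Then f is positive, continuous, and decreasing on [3, infinity), so the integral test applies.
Compute the improper integral int_{3}^infinity f(x) dx:
  antiderivative F(x) = 3*x^(1/3).
  As x -> infinity, F(x) -> infinity (since p = 2/3 < 1).
  So the integral diverges. By the integral test, the series diverges.

diverges


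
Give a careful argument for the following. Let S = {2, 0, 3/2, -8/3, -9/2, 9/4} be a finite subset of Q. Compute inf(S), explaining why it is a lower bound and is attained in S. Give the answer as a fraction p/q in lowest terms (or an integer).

S is finite, so inf(S) = min(S).
Sorted increasing:
-9/2, -8/3, 0, 3/2, 2, 9/4
The extremum is -9/2.
For every x in S, x >= -9/2. And -9/2 is in S, so it is attained.
Therefore inf(S) = -9/2.

-9/2


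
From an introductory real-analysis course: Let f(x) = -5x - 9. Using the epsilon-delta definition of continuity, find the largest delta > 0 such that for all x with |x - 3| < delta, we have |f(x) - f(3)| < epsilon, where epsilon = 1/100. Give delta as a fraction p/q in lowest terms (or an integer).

We compute f(3) = -5*(3) - 9 = -24.
|f(x) - f(3)| = |-5x - 9 - (-24)| = |-5(x - 3)| = 5|x - 3|.
We need 5|x - 3| < 1/100, i.e. |x - 3| < 1/100 / 5 = 1/500.
So any delta <= 1/500 works. Conversely, if delta > 1/500, then x = 3 + 1/500 satisfies |x - 3| = 1/500 < delta but |f(x) - f(3)| = 5 * 1/500 = 1/100, which is not < 1/100; so no larger delta works.
Hence the largest such delta is 1/500.

1/500


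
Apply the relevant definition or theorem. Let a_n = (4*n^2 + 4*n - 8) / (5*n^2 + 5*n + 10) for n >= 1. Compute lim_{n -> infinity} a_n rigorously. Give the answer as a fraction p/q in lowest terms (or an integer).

Divide numerator and denominator by n^2, the highest power:
numerator / n^2 = 4 + 4/n - 8/n^2
denominator / n^2 = 5 + 5/n + 10/n^2
As n -> infinity, all terms of the form c/n^k (k >= 1) tend to 0.
So numerator / n^2 -> 4 and denominator / n^2 -> 5.
Therefore lim a_n = 4/5.

4/5


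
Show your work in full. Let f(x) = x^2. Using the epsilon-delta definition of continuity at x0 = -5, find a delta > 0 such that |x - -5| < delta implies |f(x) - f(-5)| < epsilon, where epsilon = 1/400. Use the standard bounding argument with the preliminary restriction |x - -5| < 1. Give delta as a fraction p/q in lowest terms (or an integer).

Factor: |x^2 - (-5)^2| = |x - -5| * |x + -5|.
Impose |x - -5| < 1 first. Then |x + -5| = |(x - -5) + 2*(-5)| <= |x - -5| + 2*|-5| < 1 + 10 = 11.
So |x^2 - (-5)^2| < delta * 11.
We need delta * 11 <= 1/400, i.e. delta <= 1/400/11 = 1/4400.
Since 1/4400 < 1, this is tighter than 1; take delta = 1/4400.
So delta = 1/4400 works.

1/4400


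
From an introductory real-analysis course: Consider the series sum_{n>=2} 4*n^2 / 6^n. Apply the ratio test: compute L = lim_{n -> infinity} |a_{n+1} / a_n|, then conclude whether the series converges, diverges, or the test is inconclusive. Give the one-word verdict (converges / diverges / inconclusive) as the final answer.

Let a_n denote the general term. Form the ratio a_{n+1}/a_n and simplify:
a_{n+1}/a_n = (n + 1)^2/(6*n^2)
Take the limit as n -> infinity: L = 1/6.
Since L = 1/6 < 1, the ratio test implies the series converges.

converges


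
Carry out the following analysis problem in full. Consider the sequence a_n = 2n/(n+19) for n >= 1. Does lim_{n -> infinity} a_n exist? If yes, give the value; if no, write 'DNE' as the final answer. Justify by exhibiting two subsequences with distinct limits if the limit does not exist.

Examine the behaviour of a_n along subsequences.
Even-n subsequence a_{2k} = 2(2k)/(2k+19) -> 2. Odd-n subsequence a_{2k+1} = 2(2k+1)/(2k+20) -> 2. Both tend to 2, which suggests the limit is 2; verify directly.
|a_n - 2| = |2n - 2(n+19)| / (n+19) = 38/(n+19) < 38/n for every n >= 1.
Given epsilon > 0, choose a positive integer N > 38/epsilon. Then for all n >= N, |a_n - 2| < 38/n <= 38/N < epsilon.
So by the definition of the limit, lim a_n exists and equals 2.

2


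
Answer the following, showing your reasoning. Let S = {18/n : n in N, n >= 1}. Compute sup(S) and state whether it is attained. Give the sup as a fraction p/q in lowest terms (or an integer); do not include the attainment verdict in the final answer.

Analysis:
- Values: 18, 9, 6, 9/2, ... strictly decreasing.
- The maximum is 18 (n=1); sup = 18 (attained).
- The set is bounded below by 0; 18/n -> 0 so 0 is the greatest lower bound.
- 0 is not in the set, so inf = 0 is not attained.
Conclusion: sup(S) = 18, attained in S.

18


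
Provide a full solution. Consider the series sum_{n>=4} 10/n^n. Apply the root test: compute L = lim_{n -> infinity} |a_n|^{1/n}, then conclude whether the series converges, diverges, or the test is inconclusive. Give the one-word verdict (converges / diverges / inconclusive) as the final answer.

Let a_n denote the general term. Form |a_n|^(1/n) and simplify:
|a_n|^(1/n) = 10^(1/n)/n
Take the limit as n -> infinity: L = 0.
Since L = 0 < 1, the root test implies convergence.

converges


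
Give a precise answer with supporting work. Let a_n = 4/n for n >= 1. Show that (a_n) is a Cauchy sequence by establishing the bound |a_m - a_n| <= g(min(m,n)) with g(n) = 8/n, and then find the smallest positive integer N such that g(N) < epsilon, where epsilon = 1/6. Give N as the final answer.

For any m, n >= 1, by the triangle inequality:
|a_m - a_n| = |4/m - 4/n| <= 4*1/m + 4*1/n <= 8/min(m,n).
So g(n) = 8/n bounds the Cauchy difference. Since g(n) -> 0, (a_n) is Cauchy.
Now solve g(N) < 1/6: 8/N < 1/6 <=> N > 8 / (1/6) = 48.
The smallest integer strictly greater than 48 is N = 49.
Check: g(49) = 8/49 = 8/49 < 1/6; g(48) = 1/6 >= 1/6. So N = 49.

49


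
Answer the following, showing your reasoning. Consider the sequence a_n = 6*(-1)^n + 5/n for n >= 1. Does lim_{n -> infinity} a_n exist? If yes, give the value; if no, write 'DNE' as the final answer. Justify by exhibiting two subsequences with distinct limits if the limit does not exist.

Examine the behaviour of a_n along subsequences.
a_{2k} = 6 + 5/(2k) -> 6. a_{2k+1} = -6 + 5/(2k+1) -> -6.
Since these two subsequential limits are 6 and -6, distinct, the full sequence cannot converge (a convergent sequence has all subsequences tending to the same limit). So lim a_n does not exist.

DNE


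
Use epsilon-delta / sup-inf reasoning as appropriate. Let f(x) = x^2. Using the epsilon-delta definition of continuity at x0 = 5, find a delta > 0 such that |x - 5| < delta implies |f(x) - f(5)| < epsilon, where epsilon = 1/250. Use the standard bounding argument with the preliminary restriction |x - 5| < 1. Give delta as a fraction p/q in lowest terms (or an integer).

Factor: |x^2 - (5)^2| = |x - 5| * |x + 5|.
Impose |x - 5| < 1 first. Then |x + 5| = |(x - 5) + 2*(5)| <= |x - 5| + 2*|5| < 1 + 10 = 11.
So |x^2 - (5)^2| < delta * 11.
We need delta * 11 <= 1/250, i.e. delta <= 1/250/11 = 1/2750.
Since 1/2750 < 1, this is tighter than 1; take delta = 1/2750.
So delta = 1/2750 works.

1/2750


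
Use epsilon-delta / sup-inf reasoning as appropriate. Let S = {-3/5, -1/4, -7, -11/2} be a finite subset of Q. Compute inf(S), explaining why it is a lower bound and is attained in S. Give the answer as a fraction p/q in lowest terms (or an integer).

S is finite, so inf(S) = min(S).
Sorted increasing:
-7, -11/2, -3/5, -1/4
The extremum is -7.
For every x in S, x >= -7. And -7 is in S, so it is attained.
Therefore inf(S) = -7.

-7


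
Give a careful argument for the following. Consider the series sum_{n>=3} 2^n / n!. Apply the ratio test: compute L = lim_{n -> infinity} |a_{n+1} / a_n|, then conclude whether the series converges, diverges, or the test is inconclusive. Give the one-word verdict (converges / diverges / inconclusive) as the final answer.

Let a_n denote the general term. Form the ratio a_{n+1}/a_n and simplify:
a_{n+1}/a_n = 2/(n + 1)
Take the limit as n -> infinity: L = 0.
Since L = 0 < 1, the ratio test implies the series converges.

converges


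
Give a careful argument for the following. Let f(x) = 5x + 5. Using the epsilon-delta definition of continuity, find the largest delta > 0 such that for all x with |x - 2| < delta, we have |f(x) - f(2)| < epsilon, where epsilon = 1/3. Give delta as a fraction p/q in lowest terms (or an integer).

We compute f(2) = 5*(2) + 5 = 15.
|f(x) - f(2)| = |5x + 5 - (15)| = |5(x - 2)| = 5|x - 2|.
We need 5|x - 2| < 1/3, i.e. |x - 2| < 1/3 / 5 = 1/15.
So any delta <= 1/15 works. Conversely, if delta > 1/15, then x = 2 + 1/15 satisfies |x - 2| = 1/15 < delta but |f(x) - f(2)| = 5 * 1/15 = 1/3, which is not < 1/3; so no larger delta works.
Hence the largest such delta is 1/15.

1/15


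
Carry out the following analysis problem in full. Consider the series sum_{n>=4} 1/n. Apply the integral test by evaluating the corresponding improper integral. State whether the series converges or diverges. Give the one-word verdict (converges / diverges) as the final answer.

Let f(x) = 1/x. Then f is positive, continuous, and decreasing on [4, infinity), so the integral test applies.
Compute the improper integral int_{4}^infinity f(x) dx:
  antiderivative F(x) = log(x).
  As x -> infinity, log(x) -> infinity.
  So int = infinity - log(4) = infinity. By the integral test, the series diverges.

diverges


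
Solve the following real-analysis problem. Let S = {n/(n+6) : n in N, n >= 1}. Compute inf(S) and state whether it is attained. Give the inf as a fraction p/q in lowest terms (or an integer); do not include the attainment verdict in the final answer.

Analysis:
- Values: 1/7, 1/4, 1/3, 2/5, ... strictly increasing.
- Minimum is 1/7 (n=1); inf = 1/7 (attained).
- n/(n+6) = 1 - 6/(n+6) -> 1 from below as n -> infinity, and never equals 1.
- So sup = 1 (not attained).
Conclusion: inf(S) = 1/7, attained in S.

1/7


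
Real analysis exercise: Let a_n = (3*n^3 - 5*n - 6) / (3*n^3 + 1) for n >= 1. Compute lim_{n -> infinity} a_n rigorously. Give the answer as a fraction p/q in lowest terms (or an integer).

Divide numerator and denominator by n^3, the highest power:
numerator / n^3 = 3 - 5/n^2 - 6/n^3
denominator / n^3 = 3 + n^(-3)
As n -> infinity, all terms of the form c/n^k (k >= 1) tend to 0.
So numerator / n^3 -> 3 and denominator / n^3 -> 3.
Therefore lim a_n = 1.

1


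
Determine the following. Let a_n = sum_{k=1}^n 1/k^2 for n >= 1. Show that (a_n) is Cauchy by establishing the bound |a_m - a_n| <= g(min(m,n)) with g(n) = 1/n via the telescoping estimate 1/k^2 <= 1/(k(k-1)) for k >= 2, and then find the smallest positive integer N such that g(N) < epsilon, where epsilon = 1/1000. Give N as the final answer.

For m > n >= 1: |a_m - a_n| = sum_{k=n+1}^m 1/k^2.
Use 1/k^2 <= 1/(k(k-1)) = 1/(k-1) - 1/k for k >= 2:
sum_{k=n+1}^m 1/k^2 <= sum_{k=n+1}^m (1/(k-1) - 1/k) = 1/n - 1/m <= 1/n.
By symmetry the same bound holds with n,m swapped, so |a_m - a_n| <= 1/min(m,n) = g(min(m,n)). Since g(n) -> 0, (a_n) is Cauchy.
Now solve g(N) < 1/1000: 1/N < 1/1000 <=> N > 1/(1/1000) = 1000.
The smallest integer strictly greater than 1000 is N = 1001.
Check: g(1001) = 1/1001 < 1/1000; g(1000) = 1/1000 >= 1/1000. So N = 1001.

1001


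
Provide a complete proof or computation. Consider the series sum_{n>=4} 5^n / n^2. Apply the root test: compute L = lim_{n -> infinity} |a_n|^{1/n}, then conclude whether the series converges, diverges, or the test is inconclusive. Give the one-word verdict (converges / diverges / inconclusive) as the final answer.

Let a_n denote the general term. Form |a_n|^(1/n) and simplify:
|a_n|^(1/n) = 5/n^(2/n)
Take the limit as n -> infinity: L = 5.
Since L = 5 > 1, the root test implies divergence.

diverges


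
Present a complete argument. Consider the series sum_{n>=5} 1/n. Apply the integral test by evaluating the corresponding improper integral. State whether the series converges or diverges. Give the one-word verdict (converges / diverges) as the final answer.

Let f(x) = 1/x. Then f is positive, continuous, and decreasing on [5, infinity), so the integral test applies.
Compute the improper integral int_{5}^infinity f(x) dx:
  antiderivative F(x) = log(x).
  As x -> infinity, log(x) -> infinity.
  So int = infinity - log(5) = infinity. By the integral test, the series diverges.

diverges


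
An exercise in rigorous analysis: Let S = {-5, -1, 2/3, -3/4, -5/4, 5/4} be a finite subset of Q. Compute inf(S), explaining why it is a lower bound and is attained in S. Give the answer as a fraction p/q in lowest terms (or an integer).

S is finite, so inf(S) = min(S).
Sorted increasing:
-5, -5/4, -1, -3/4, 2/3, 5/4
The extremum is -5.
For every x in S, x >= -5. And -5 is in S, so it is attained.
Therefore inf(S) = -5.

-5


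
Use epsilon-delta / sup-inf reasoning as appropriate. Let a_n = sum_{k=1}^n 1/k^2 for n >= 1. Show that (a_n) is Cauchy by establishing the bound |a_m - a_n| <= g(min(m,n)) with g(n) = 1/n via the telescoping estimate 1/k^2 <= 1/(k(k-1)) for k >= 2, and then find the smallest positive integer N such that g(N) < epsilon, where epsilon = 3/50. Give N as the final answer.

For m > n >= 1: |a_m - a_n| = sum_{k=n+1}^m 1/k^2.
Use 1/k^2 <= 1/(k(k-1)) = 1/(k-1) - 1/k for k >= 2:
sum_{k=n+1}^m 1/k^2 <= sum_{k=n+1}^m (1/(k-1) - 1/k) = 1/n - 1/m <= 1/n.
By symmetry the same bound holds with n,m swapped, so |a_m - a_n| <= 1/min(m,n) = g(min(m,n)). Since g(n) -> 0, (a_n) is Cauchy.
Now solve g(N) < 3/50: 1/N < 3/50 <=> N > 1/(3/50) = 50/3.
The smallest integer strictly greater than 50/3 is N = 17.
Check: g(17) = 1/17 < 3/50; g(16) = 1/16 >= 3/50. So N = 17.

17


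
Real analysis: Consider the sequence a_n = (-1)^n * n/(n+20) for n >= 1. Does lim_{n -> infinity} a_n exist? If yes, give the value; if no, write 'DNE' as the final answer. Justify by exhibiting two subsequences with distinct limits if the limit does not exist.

Examine the behaviour of a_n along subsequences.
a_{2k} = 2k/(2k+20) -> 1. a_{2k+1} = -(2k+1)/(2k+21) -> -1.
Since these two subsequential limits are 1 and -1, distinct, the full sequence cannot converge (a convergent sequence has all subsequences tending to the same limit). So lim a_n does not exist.

DNE


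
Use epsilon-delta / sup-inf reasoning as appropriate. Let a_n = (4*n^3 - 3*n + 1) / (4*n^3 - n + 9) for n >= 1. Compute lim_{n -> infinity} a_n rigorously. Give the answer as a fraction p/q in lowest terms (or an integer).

Divide numerator and denominator by n^3, the highest power:
numerator / n^3 = 4 - 3/n^2 + n^(-3)
denominator / n^3 = 4 - 1/n^2 + 9/n^3
As n -> infinity, all terms of the form c/n^k (k >= 1) tend to 0.
So numerator / n^3 -> 4 and denominator / n^3 -> 4.
Therefore lim a_n = 1.

1


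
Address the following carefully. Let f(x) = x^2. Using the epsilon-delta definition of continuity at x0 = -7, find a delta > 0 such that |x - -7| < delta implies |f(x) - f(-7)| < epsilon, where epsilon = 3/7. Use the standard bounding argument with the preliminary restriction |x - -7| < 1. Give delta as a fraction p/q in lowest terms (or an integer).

Factor: |x^2 - (-7)^2| = |x - -7| * |x + -7|.
Impose |x - -7| < 1 first. Then |x + -7| = |(x - -7) + 2*(-7)| <= |x - -7| + 2*|-7| < 1 + 14 = 15.
So |x^2 - (-7)^2| < delta * 15.
We need delta * 15 <= 3/7, i.e. delta <= 3/7/15 = 1/35.
Since 1/35 < 1, this is tighter than 1; take delta = 1/35.
So delta = 1/35 works.

1/35


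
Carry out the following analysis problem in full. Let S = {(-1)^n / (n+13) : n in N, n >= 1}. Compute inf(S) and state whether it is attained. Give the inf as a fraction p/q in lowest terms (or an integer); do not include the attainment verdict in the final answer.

Analysis:
- Values: -1/14, 1/15, -1/16, 1/17, -1/18, ...
- Positive terms (even n): 1/(2+13), 1/(4+13), ... decreasing -> max = 1/15 (n=2).
- Negative terms (odd n): -1/(1+13), -1/(3+13), ... increasing -> min = -1/14 (n=1).
- So sup = 1/15 (attained at n=2); inf = -1/14 (attained at n=1).
Conclusion: inf(S) = -1/14, attained in S.

-1/14


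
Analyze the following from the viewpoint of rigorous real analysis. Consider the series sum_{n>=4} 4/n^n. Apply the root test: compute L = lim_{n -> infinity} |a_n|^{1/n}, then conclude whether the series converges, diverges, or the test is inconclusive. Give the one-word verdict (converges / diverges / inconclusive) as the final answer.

Let a_n denote the general term. Form |a_n|^(1/n) and simplify:
|a_n|^(1/n) = 2^(2/n)/n
Take the limit as n -> infinity: L = 0.
Since L = 0 < 1, the root test implies convergence.

converges


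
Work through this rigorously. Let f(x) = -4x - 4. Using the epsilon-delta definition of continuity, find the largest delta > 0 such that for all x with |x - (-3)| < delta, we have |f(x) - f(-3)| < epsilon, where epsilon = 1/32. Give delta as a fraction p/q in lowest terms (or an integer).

We compute f(-3) = -4*(-3) - 4 = 8.
|f(x) - f(-3)| = |-4x - 4 - (8)| = |-4(x - (-3))| = 4|x - (-3)|.
We need 4|x - (-3)| < 1/32, i.e. |x - (-3)| < 1/32 / 4 = 1/128.
So any delta <= 1/128 works. Conversely, if delta > 1/128, then x = -3 + 1/128 satisfies |x - (-3)| = 1/128 < delta but |f(x) - f(-3)| = 4 * 1/128 = 1/32, which is not < 1/32; so no larger delta works.
Hence the largest such delta is 1/128.

1/128


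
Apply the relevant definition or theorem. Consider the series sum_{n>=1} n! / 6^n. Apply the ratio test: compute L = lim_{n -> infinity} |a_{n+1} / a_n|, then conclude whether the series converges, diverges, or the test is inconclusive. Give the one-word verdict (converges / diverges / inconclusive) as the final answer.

Let a_n denote the general term. Form the ratio a_{n+1}/a_n and simplify:
a_{n+1}/a_n = n/6 + 1/6
Take the limit as n -> infinity: L = infinity.
Since L = infinity > 1 (or L = infinity), the ratio test implies the series diverges.

diverges


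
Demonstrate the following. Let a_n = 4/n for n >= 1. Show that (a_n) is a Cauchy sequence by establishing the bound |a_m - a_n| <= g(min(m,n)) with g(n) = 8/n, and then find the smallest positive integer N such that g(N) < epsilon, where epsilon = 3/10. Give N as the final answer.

For any m, n >= 1, by the triangle inequality:
|a_m - a_n| = |4/m - 4/n| <= 4*1/m + 4*1/n <= 8/min(m,n).
So g(n) = 8/n bounds the Cauchy difference. Since g(n) -> 0, (a_n) is Cauchy.
Now solve g(N) < 3/10: 8/N < 3/10 <=> N > 8 / (3/10) = 80/3.
The smallest integer strictly greater than 80/3 is N = 27.
Check: g(27) = 8/27 = 8/27 < 3/10; g(26) = 4/13 >= 3/10. So N = 27.

27


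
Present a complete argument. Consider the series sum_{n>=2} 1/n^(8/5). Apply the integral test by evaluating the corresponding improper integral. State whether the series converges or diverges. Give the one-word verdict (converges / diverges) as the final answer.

Let f(x) = x^(-8/5). Then f is positive, continuous, and decreasing on [2, infinity), so the integral test applies.
Compute the improper integral int_{2}^infinity f(x) dx:
  antiderivative F(x) = -5/(3*x^(3/5)).
  As x -> infinity, F(x) -> 0 (since p = 8/5 > 1).
  So int = F(infinity) - F(2) = 0 - (-5*2^(2/5)/6) = 5*2^(2/5)/6.
  Finite, so by the integral test, the series converges.

converges


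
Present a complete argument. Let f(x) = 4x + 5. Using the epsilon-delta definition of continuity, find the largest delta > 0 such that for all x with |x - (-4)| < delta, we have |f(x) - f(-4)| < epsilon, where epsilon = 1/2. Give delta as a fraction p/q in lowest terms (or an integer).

We compute f(-4) = 4*(-4) + 5 = -11.
|f(x) - f(-4)| = |4x + 5 - (-11)| = |4(x - (-4))| = 4|x - (-4)|.
We need 4|x - (-4)| < 1/2, i.e. |x - (-4)| < 1/2 / 4 = 1/8.
So any delta <= 1/8 works. Conversely, if delta > 1/8, then x = -4 + 1/8 satisfies |x - (-4)| = 1/8 < delta but |f(x) - f(-4)| = 4 * 1/8 = 1/2, which is not < 1/2; so no larger delta works.
Hence the largest such delta is 1/8.

1/8


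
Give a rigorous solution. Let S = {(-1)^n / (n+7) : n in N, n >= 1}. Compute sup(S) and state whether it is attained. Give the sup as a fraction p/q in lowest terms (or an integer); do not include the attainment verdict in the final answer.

Analysis:
- Values: -1/8, 1/9, -1/10, 1/11, -1/12, ...
- Positive terms (even n): 1/(2+7), 1/(4+7), ... decreasing -> max = 1/9 (n=2).
- Negative terms (odd n): -1/(1+7), -1/(3+7), ... increasing -> min = -1/8 (n=1).
- So sup = 1/9 (attained at n=2); inf = -1/8 (attained at n=1).
Conclusion: sup(S) = 1/9, attained in S.

1/9


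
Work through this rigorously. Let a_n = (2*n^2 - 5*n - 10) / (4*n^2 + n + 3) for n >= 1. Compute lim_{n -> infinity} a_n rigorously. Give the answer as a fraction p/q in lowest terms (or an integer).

Divide numerator and denominator by n^2, the highest power:
numerator / n^2 = 2 - 5/n - 10/n^2
denominator / n^2 = 4 + 1/n + 3/n^2
As n -> infinity, all terms of the form c/n^k (k >= 1) tend to 0.
So numerator / n^2 -> 2 and denominator / n^2 -> 4.
Therefore lim a_n = 1/2.

1/2


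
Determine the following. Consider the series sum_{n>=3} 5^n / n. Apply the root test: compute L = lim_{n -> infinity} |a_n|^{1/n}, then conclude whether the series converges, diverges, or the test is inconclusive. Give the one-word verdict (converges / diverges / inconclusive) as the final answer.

Let a_n denote the general term. Form |a_n|^(1/n) and simplify:
|a_n|^(1/n) = 5/n^(1/n)
Take the limit as n -> infinity: L = 5.
Since L = 5 > 1, the root test implies divergence.

diverges


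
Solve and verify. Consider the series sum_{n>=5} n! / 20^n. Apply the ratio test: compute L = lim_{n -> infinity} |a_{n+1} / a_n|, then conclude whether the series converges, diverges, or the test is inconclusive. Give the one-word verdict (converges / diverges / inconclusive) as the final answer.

Let a_n denote the general term. Form the ratio a_{n+1}/a_n and simplify:
a_{n+1}/a_n = n/20 + 1/20
Take the limit as n -> infinity: L = infinity.
Since L = infinity > 1 (or L = infinity), the ratio test implies the series diverges.

diverges


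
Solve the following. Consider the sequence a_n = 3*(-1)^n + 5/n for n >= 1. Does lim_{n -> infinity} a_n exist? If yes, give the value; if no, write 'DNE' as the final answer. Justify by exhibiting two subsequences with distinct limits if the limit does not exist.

Examine the behaviour of a_n along subsequences.
a_{2k} = 3 + 5/(2k) -> 3. a_{2k+1} = -3 + 5/(2k+1) -> -3.
Since these two subsequential limits are 3 and -3, distinct, the full sequence cannot converge (a convergent sequence has all subsequences tending to the same limit). So lim a_n does not exist.

DNE


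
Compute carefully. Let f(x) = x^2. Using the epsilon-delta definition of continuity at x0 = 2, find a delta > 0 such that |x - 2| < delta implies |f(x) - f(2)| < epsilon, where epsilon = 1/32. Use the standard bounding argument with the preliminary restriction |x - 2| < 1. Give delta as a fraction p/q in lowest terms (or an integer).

Factor: |x^2 - (2)^2| = |x - 2| * |x + 2|.
Impose |x - 2| < 1 first. Then |x + 2| = |(x - 2) + 2*(2)| <= |x - 2| + 2*|2| < 1 + 4 = 5.
So |x^2 - (2)^2| < delta * 5.
We need delta * 5 <= 1/32, i.e. delta <= 1/32/5 = 1/160.
Since 1/160 < 1, this is tighter than 1; take delta = 1/160.
So delta = 1/160 works.

1/160


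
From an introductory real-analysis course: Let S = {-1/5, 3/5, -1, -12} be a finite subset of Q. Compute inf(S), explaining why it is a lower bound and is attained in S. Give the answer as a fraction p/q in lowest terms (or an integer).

S is finite, so inf(S) = min(S).
Sorted increasing:
-12, -1, -1/5, 3/5
The extremum is -12.
For every x in S, x >= -12. And -12 is in S, so it is attained.
Therefore inf(S) = -12.

-12


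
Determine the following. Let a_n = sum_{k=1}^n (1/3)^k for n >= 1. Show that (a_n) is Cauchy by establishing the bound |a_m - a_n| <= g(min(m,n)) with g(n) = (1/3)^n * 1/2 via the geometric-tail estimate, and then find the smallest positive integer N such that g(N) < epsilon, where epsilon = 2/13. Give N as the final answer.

For m > n >= 1: |a_m - a_n| = sum_{k=n+1}^m (1/3)^k < sum_{k=n+1}^infinity (1/3)^k = (1/3)^(n+1) / (1 - 1/3) = (1/3)^n * (1/3) * (3/2) = (1/3)^n * 1/2.
So g(n) = (1/3)^n / 2. Since g(n) -> 0, (a_n) is Cauchy.
Now solve g(N) < 2/13: (1/3)^N / 2 < 2/13 <=> 3^N > 1 / (2 * 2/13) = 13/4.
Check powers of 3: 3^1 = 3 <= 13/4, 3^2 = 9 > 13/4.
So the smallest such N is 2. Check: g(2) = 1/(2 * 9) = 1/18 < 2/13.

2


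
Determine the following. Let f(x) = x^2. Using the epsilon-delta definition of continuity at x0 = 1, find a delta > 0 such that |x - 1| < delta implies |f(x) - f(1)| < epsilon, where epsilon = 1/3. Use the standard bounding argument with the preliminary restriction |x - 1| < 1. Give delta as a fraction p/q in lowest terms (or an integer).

Factor: |x^2 - (1)^2| = |x - 1| * |x + 1|.
Impose |x - 1| < 1 first. Then |x + 1| = |(x - 1) + 2*(1)| <= |x - 1| + 2*|1| < 1 + 2 = 3.
So |x^2 - (1)^2| < delta * 3.
We need delta * 3 <= 1/3, i.e. delta <= 1/3/3 = 1/9.
Since 1/9 < 1, this is tighter than 1; take delta = 1/9.
So delta = 1/9 works.

1/9


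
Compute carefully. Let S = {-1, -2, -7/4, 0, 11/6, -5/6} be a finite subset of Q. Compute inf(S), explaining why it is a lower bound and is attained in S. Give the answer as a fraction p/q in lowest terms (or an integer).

S is finite, so inf(S) = min(S).
Sorted increasing:
-2, -7/4, -1, -5/6, 0, 11/6
The extremum is -2.
For every x in S, x >= -2. And -2 is in S, so it is attained.
Therefore inf(S) = -2.

-2


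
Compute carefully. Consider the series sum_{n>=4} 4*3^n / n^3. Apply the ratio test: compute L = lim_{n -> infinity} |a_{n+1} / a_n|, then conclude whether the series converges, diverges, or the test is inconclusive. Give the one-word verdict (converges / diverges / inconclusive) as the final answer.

Let a_n denote the general term. Form the ratio a_{n+1}/a_n and simplify:
a_{n+1}/a_n = 3*n^3/(n + 1)^3
Take the limit as n -> infinity: L = 3.
Since L = 3 > 1 (or L = infinity), the ratio test implies the series diverges.

diverges


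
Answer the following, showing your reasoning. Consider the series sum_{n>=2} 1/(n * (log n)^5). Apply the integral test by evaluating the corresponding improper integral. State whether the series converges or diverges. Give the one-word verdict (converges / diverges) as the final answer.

Let f(x) = 1/(x*log(x)^5). Then f is positive, continuous, and decreasing on [2, infinity), so the integral test applies.
Compute the improper integral int_{2}^infinity f(x) dx:
  antiderivative F(x) = -1/(4*log(x)^4).
  F(x) -> 0 as x -> infinity.  int = 0 - F(2) = 1/(4*log(2)^4) < infinity. By the integral test, the series converges.

converges


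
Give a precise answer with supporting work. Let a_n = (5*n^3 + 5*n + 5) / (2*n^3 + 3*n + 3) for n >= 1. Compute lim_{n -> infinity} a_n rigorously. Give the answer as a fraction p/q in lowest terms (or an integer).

Divide numerator and denominator by n^3, the highest power:
numerator / n^3 = 5 + 5/n^2 + 5/n^3
denominator / n^3 = 2 + 3/n^2 + 3/n^3
As n -> infinity, all terms of the form c/n^k (k >= 1) tend to 0.
So numerator / n^3 -> 5 and denominator / n^3 -> 2.
Therefore lim a_n = 5/2.

5/2


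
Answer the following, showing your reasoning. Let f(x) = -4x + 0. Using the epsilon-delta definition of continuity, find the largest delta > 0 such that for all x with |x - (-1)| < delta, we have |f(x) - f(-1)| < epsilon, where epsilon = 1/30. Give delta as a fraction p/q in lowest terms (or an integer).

We compute f(-1) = -4*(-1) + 0 = 4.
|f(x) - f(-1)| = |-4x + 0 - (4)| = |-4(x - (-1))| = 4|x - (-1)|.
We need 4|x - (-1)| < 1/30, i.e. |x - (-1)| < 1/30 / 4 = 1/120.
So any delta <= 1/120 works. Conversely, if delta > 1/120, then x = -1 + 1/120 satisfies |x - (-1)| = 1/120 < delta but |f(x) - f(-1)| = 4 * 1/120 = 1/30, which is not < 1/30; so no larger delta works.
Hence the largest such delta is 1/120.

1/120


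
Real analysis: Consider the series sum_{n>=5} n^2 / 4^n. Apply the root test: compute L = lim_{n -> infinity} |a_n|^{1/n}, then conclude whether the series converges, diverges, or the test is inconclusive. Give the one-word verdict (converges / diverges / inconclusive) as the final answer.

Let a_n denote the general term. Form |a_n|^(1/n) and simplify:
|a_n|^(1/n) = n^(2/n)/4
Take the limit as n -> infinity: L = 1/4.
Since L = 1/4 < 1, the root test implies convergence.

converges


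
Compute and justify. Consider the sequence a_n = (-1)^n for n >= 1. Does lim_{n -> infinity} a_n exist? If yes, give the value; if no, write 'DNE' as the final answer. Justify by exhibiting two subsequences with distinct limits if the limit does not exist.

Examine the behaviour of a_n along subsequences.
Even-n subsequence a_{2k} = 1 -> 1. Odd-n subsequence a_{2k+1} = -1 -> -1.
Since these two subsequential limits are 1 and -1, distinct, the full sequence cannot converge (a convergent sequence has all subsequences tending to the same limit). So lim a_n does not exist.

DNE


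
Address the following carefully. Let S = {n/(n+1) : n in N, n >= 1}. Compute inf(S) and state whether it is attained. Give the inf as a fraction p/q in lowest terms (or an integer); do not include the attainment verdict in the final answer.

Analysis:
- Values: 1/2, 2/3, 3/4, 4/5, ... strictly increasing.
- Minimum is 1/2 (n=1); inf = 1/2 (attained).
- n/(n+1) = 1 - 1/(n+1) -> 1 from below as n -> infinity, and never equals 1.
- So sup = 1 (not attained).
Conclusion: inf(S) = 1/2, attained in S.

1/2


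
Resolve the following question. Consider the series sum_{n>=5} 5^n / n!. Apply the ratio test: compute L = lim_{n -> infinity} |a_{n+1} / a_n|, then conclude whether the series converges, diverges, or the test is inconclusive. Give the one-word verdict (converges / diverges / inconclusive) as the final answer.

Let a_n denote the general term. Form the ratio a_{n+1}/a_n and simplify:
a_{n+1}/a_n = 5/(n + 1)
Take the limit as n -> infinity: L = 0.
Since L = 0 < 1, the ratio test implies the series converges.

converges


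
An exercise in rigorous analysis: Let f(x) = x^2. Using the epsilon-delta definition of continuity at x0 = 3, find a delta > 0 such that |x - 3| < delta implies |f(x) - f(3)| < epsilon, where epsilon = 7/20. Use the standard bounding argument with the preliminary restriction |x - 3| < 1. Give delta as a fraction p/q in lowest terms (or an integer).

Factor: |x^2 - (3)^2| = |x - 3| * |x + 3|.
Impose |x - 3| < 1 first. Then |x + 3| = |(x - 3) + 2*(3)| <= |x - 3| + 2*|3| < 1 + 6 = 7.
So |x^2 - (3)^2| < delta * 7.
We need delta * 7 <= 7/20, i.e. delta <= 7/20/7 = 1/20.
Since 1/20 < 1, this is tighter than 1; take delta = 1/20.
So delta = 1/20 works.

1/20


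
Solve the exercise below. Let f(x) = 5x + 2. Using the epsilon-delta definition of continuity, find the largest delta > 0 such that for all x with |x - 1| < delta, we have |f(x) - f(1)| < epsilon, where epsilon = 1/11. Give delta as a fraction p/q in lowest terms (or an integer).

We compute f(1) = 5*(1) + 2 = 7.
|f(x) - f(1)| = |5x + 2 - (7)| = |5(x - 1)| = 5|x - 1|.
We need 5|x - 1| < 1/11, i.e. |x - 1| < 1/11 / 5 = 1/55.
So any delta <= 1/55 works. Conversely, if delta > 1/55, then x = 1 + 1/55 satisfies |x - 1| = 1/55 < delta but |f(x) - f(1)| = 5 * 1/55 = 1/11, which is not < 1/11; so no larger delta works.
Hence the largest such delta is 1/55.

1/55


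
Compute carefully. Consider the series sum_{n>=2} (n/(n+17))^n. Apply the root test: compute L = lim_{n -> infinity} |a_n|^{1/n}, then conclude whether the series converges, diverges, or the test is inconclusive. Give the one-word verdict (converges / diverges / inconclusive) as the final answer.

Let a_n denote the general term. Form |a_n|^(1/n) and simplify:
|a_n|^(1/n) = n/(n + 17)
Take the limit as n -> infinity: L = 1.
Since L = 1, the root test is inconclusive. (In fact a_n = (n/(n+17))^n -> e^(-17) != 0, so the nth-term test shows divergence; but the root test itself gives no conclusion.)

inconclusive


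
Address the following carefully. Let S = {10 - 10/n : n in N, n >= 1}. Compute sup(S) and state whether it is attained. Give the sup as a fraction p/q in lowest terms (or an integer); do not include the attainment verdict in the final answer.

Analysis:
- Values: 0, 5, 20/3, 15/2, ... strictly increasing.
- Minimum is 0 (n=1); inf = 0 (attained).
- 10 - 10/n -> 10 from below; sup = 10, not attained.
Conclusion: sup(S) = 10, not attained in S.

10


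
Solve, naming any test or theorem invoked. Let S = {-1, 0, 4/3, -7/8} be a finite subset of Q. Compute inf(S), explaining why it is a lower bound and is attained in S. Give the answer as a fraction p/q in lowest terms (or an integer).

S is finite, so inf(S) = min(S).
Sorted increasing:
-1, -7/8, 0, 4/3
The extremum is -1.
For every x in S, x >= -1. And -1 is in S, so it is attained.
Therefore inf(S) = -1.

-1


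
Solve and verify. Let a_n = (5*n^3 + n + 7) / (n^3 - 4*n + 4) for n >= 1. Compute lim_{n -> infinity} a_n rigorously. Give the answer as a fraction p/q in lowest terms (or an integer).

Divide numerator and denominator by n^3, the highest power:
numerator / n^3 = 5 + n^(-2) + 7/n^3
denominator / n^3 = 1 - 4/n^2 + 4/n^3
As n -> infinity, all terms of the form c/n^k (k >= 1) tend to 0.
So numerator / n^3 -> 5 and denominator / n^3 -> 1.
Therefore lim a_n = 5.

5


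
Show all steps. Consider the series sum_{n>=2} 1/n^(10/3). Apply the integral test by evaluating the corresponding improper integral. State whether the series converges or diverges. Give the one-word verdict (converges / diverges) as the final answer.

Let f(x) = x^(-10/3). Then f is positive, continuous, and decreasing on [2, infinity), so the integral test applies.
Compute the improper integral int_{2}^infinity f(x) dx:
  antiderivative F(x) = -3/(7*x^(7/3)).
  As x -> infinity, F(x) -> 0 (since p = 10/3 > 1).
  So int = F(infinity) - F(2) = 0 - (-3*2^(2/3)/56) = 3*2^(2/3)/56.
  Finite, so by the integral test, the series converges.

converges
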